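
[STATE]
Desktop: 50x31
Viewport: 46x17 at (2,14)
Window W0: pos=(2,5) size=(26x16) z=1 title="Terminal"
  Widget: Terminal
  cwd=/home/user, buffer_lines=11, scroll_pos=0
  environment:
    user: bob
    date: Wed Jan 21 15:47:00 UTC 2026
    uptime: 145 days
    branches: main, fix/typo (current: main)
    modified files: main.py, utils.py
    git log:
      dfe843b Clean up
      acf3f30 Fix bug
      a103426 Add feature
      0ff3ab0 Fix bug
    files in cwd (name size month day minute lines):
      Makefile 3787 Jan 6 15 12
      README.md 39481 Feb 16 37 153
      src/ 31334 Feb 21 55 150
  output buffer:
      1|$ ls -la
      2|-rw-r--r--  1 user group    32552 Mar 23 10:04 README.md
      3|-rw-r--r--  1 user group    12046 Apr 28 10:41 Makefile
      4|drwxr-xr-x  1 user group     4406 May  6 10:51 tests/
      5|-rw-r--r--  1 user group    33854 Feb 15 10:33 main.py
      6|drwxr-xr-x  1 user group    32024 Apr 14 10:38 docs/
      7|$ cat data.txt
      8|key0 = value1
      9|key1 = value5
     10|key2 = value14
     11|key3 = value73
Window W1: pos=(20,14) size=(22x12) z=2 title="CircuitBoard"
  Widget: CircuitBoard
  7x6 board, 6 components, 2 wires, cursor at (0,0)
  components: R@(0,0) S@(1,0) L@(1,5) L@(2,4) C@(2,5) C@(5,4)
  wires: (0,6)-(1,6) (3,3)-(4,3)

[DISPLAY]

┃$ cat data.txt   ┏━━━━━━━━━━━━━━━━━━━━┓      
┃key0 = value1    ┃ CircuitBoard       ┃      
┃key1 = value5    ┠────────────────────┨      
┃key2 = value14   ┃   0 1 2 3 4 5 6    ┃      
┃key3 = value73   ┃0  [R]              ┃      
┃$ █              ┃                    ┃      
┗━━━━━━━━━━━━━━━━━┃1   S               ┃      
                  ┃                    ┃      
                  ┃2                   ┃      
                  ┃                    ┃      
                  ┃3               ·   ┃      
                  ┗━━━━━━━━━━━━━━━━━━━━┛      
                                              
                                              
                                              
                                              
                                              


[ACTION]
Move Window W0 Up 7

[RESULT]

┃$ █              ┏━━━━━━━━━━━━━━━━━━━━┓      
┗━━━━━━━━━━━━━━━━━┃ CircuitBoard       ┃      
                  ┠────────────────────┨      
                  ┃   0 1 2 3 4 5 6    ┃      
                  ┃0  [R]              ┃      
                  ┃                    ┃      
                  ┃1   S               ┃      
                  ┃                    ┃      
                  ┃2                   ┃      
                  ┃                    ┃      
                  ┃3               ·   ┃      
                  ┗━━━━━━━━━━━━━━━━━━━━┛      
                                              
                                              
                                              
                                              
                                              


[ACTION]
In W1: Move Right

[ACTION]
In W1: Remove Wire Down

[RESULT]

┃$ █              ┏━━━━━━━━━━━━━━━━━━━━┓      
┗━━━━━━━━━━━━━━━━━┃ CircuitBoard       ┃      
                  ┠────────────────────┨      
                  ┃   0 1 2 3 4 5 6    ┃      
                  ┃0   R  [.]          ┃      
                  ┃                    ┃      
                  ┃1   S               ┃      
                  ┃                    ┃      
                  ┃2                   ┃      
                  ┃                    ┃      
                  ┃3               ·   ┃      
                  ┗━━━━━━━━━━━━━━━━━━━━┛      
                                              
                                              
                                              
                                              
                                              


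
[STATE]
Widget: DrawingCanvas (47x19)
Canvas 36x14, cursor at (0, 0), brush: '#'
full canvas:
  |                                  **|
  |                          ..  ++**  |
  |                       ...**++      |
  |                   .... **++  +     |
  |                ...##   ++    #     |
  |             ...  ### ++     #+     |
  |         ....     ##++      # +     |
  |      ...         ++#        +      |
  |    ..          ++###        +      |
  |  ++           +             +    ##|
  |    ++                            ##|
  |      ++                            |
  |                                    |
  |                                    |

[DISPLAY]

+                                 **           
                          ..  ++**             
                       ...**++                 
                   .... **++  +                
                ...##   ++    #                
             ...  ### ++     #+                
         ....     ##++      # +                
      ...         ++#        +                 
    ..          ++###        +                 
  ++           +             +    ##           
    ++                            ##           
      ++                                       
                                               
                                               
                                               
                                               
                                               
                                               
                                               


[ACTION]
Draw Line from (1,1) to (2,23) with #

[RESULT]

+                                 **           
 ############             ..  ++**             
             ###########..**++                 
                   .... **++  +                
                ...##   ++    #                
             ...  ### ++     #+                
         ....     ##++      # +                
      ...         ++#        +                 
    ..          ++###        +                 
  ++           +             +    ##           
    ++                            ##           
      ++                                       
                                               
                                               
                                               
                                               
                                               
                                               
                                               


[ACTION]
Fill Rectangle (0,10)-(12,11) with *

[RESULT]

+         **                      **           
 #########**#             ..  ++**             
          ** ###########..**++                 
          **       .... **++  +                
          **    ...##   ++    #                
          ** ...  ### ++     #+                
         .**.     ##++      # +                
      ... **      ++#        +                 
    ..    **    ++###        +                 
  ++      **   +             +    ##           
    ++    **                      ##           
      ++  **                                   
          **                                   
                                               
                                               
                                               
                                               
                                               
                                               


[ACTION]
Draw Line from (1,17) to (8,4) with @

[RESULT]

+         **                      **           
 #########**#    @        ..  ++**             
          ** ##@@#######..**++                 
          ** @@    .... **++  +                
          *@@   ...##   ++    #                
         @@* ...  ### ++     #+                
       @@.**.     ##++      # +                
     @@.. **      ++#        +                 
    @.    **    ++###        +                 
  ++      **   +             +    ##           
    ++    **                      ##           
      ++  **                                   
          **                                   
                                               
                                               
                                               
                                               
                                               
                                               


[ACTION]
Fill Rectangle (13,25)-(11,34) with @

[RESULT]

+         **                      **           
 #########**#    @        ..  ++**             
          ** ##@@#######..**++                 
          ** @@    .... **++  +                
          *@@   ...##   ++    #                
         @@* ...  ### ++     #+                
       @@.**.     ##++      # +                
     @@.. **      ++#        +                 
    @.    **    ++###        +                 
  ++      **   +             +    ##           
    ++    **                      ##           
      ++  **             @@@@@@@@@@            
          **             @@@@@@@@@@            
                         @@@@@@@@@@            
                                               
                                               
                                               
                                               
                                               


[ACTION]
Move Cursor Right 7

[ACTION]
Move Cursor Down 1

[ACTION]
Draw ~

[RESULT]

          **                      **           
 ######~##**#    @        ..  ++**             
          ** ##@@#######..**++                 
          ** @@    .... **++  +                
          *@@   ...##   ++    #                
         @@* ...  ### ++     #+                
       @@.**.     ##++      # +                
     @@.. **      ++#        +                 
    @.    **    ++###        +                 
  ++      **   +             +    ##           
    ++    **                      ##           
      ++  **             @@@@@@@@@@            
          **             @@@@@@@@@@            
                         @@@@@@@@@@            
                                               
                                               
                                               
                                               
                                               


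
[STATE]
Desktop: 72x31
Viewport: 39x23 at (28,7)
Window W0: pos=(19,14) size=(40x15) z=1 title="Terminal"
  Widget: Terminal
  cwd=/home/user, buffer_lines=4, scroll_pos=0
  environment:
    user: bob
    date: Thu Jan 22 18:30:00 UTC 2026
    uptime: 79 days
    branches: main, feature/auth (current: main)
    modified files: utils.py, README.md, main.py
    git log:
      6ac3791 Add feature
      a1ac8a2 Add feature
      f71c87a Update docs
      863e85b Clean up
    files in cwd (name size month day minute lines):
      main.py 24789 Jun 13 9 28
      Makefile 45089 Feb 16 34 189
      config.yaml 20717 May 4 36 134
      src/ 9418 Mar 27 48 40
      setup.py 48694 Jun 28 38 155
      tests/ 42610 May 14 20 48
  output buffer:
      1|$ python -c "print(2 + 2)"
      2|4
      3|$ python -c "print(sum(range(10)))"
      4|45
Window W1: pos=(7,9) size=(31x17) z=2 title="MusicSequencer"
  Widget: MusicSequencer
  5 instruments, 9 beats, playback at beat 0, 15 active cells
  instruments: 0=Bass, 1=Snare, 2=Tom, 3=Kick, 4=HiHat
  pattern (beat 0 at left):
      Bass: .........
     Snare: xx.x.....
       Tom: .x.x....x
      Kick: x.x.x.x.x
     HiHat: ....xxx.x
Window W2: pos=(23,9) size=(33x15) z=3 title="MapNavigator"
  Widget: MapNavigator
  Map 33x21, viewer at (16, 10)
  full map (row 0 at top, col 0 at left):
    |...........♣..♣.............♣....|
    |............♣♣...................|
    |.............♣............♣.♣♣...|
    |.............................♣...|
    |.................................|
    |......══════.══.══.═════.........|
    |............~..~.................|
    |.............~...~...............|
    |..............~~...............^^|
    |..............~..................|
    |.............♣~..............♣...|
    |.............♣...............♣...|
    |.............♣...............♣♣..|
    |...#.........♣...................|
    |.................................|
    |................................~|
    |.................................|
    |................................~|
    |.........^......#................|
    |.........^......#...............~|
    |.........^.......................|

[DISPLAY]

                                       
                                       
━━━━━━━━━━━━━━━━━━━━━━━━━━━┓           
Navigator                  ┃           
───────────────────────────┨           
.══════.══.══.═════........┃           
.......~..~................┃           
........~...~..............┃━━┓        
.........~~...............^┃  ┃        
.........~.................┃──┨        
........♣~.@............♣..┃  ┃        
........♣...............♣..┃  ┃        
........♣...............♣♣.┃  ┃        
........♣..................┃  ┃        
...........................┃  ┃        
...........................┃  ┃        
━━━━━━━━━━━━━━━━━━━━━━━━━━━┛  ┃        
         ┃                    ┃        
━━━━━━━━━┛                    ┃        
                              ┃        
                              ┃        
━━━━━━━━━━━━━━━━━━━━━━━━━━━━━━┛        
                                       


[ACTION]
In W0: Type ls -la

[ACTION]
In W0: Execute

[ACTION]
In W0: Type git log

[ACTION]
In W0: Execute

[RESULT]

                                       
                                       
━━━━━━━━━━━━━━━━━━━━━━━━━━━┓           
Navigator                  ┃           
───────────────────────────┨           
.══════.══.══.═════........┃           
.......~..~................┃           
........~...~..............┃━━┓        
.........~~...............^┃  ┃        
.........~.................┃──┨        
........♣~.@............♣..┃ 1┃        
........♣...............♣..┃  ┃        
........♣...............♣♣.┃ 2┃        
........♣..................┃ 2┃        
...........................┃ 1┃        
...........................┃  ┃        
━━━━━━━━━━━━━━━━━━━━━━━━━━━┛  ┃        
         ┃e                   ┃        
━━━━━━━━━┛s                   ┃        
Clean up                      ┃        
                              ┃        
━━━━━━━━━━━━━━━━━━━━━━━━━━━━━━┛        
                                       


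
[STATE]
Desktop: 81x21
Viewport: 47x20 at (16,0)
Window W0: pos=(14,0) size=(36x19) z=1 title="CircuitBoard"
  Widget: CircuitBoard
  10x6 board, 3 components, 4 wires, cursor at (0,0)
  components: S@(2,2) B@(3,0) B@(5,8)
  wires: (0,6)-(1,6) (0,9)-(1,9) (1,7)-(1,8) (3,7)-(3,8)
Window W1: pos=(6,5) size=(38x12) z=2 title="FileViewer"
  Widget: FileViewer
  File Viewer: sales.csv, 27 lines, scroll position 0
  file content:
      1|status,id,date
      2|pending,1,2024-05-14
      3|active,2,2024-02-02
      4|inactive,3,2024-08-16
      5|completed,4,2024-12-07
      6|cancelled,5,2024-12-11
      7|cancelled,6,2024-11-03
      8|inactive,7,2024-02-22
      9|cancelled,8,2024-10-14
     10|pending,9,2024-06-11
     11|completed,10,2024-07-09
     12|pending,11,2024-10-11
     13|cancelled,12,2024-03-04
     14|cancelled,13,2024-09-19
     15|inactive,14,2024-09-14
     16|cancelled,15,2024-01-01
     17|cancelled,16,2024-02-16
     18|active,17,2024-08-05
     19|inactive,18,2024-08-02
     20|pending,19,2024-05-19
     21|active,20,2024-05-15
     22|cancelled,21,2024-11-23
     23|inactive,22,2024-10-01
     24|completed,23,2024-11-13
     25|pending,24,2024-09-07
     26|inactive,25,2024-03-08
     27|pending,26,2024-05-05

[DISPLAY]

━━━━━━━━━━━━━━━━━━━━━━━━━━━━━━━━━┓             
CircuitBoard                     ┃             
─────────────────────────────────┨             
  0 1 2 3 4 5 6 7 8 9            ┃             
  [.]                      ·     ┃             
━━━━━━━━━━━━━━━━━━━━━━━━━━━┓     ┃             
er                         ┃   · ┃             
───────────────────────────┨     ┃             
,date                     ▲┃     ┃             
,2024-05-14               █┃     ┃             
2024-02-02                ░┃   · ┃             
3,2024-08-16              ░┃     ┃             
,4,2024-12-07             ░┃     ┃             
,5,2024-12-11             ░┃     ┃             
,6,2024-11-03             ░┃     ┃             
7,2024-02-22              ▼┃     ┃             
━━━━━━━━━━━━━━━━━━━━━━━━━━━┛     ┃             
                                 ┃             
━━━━━━━━━━━━━━━━━━━━━━━━━━━━━━━━━┛             
                                               


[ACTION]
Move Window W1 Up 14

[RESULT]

━━━━━━━━━━━━━━━━━━━━━━━━━━━┓━━━━━┓             
er                         ┃     ┃             
───────────────────────────┨─────┨             
,date                     ▲┃     ┃             
,2024-05-14               █┃     ┃             
2024-02-02                ░┃     ┃             
3,2024-08-16              ░┃   · ┃             
,4,2024-12-07             ░┃     ┃             
,5,2024-12-11             ░┃     ┃             
,6,2024-11-03             ░┃     ┃             
7,2024-02-22              ▼┃   · ┃             
━━━━━━━━━━━━━━━━━━━━━━━━━━━┛     ┃             
                                 ┃             
                                 ┃             
                                 ┃             
ursor: (0,0)                     ┃             
                                 ┃             
                                 ┃             
━━━━━━━━━━━━━━━━━━━━━━━━━━━━━━━━━┛             
                                               


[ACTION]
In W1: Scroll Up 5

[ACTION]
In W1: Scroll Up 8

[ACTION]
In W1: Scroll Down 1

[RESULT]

━━━━━━━━━━━━━━━━━━━━━━━━━━━┓━━━━━┓             
er                         ┃     ┃             
───────────────────────────┨─────┨             
,2024-05-14               ▲┃     ┃             
2024-02-02                █┃     ┃             
3,2024-08-16              ░┃     ┃             
,4,2024-12-07             ░┃   · ┃             
,5,2024-12-11             ░┃     ┃             
,6,2024-11-03             ░┃     ┃             
7,2024-02-22              ░┃     ┃             
,8,2024-10-14             ▼┃   · ┃             
━━━━━━━━━━━━━━━━━━━━━━━━━━━┛     ┃             
                                 ┃             
                                 ┃             
                                 ┃             
ursor: (0,0)                     ┃             
                                 ┃             
                                 ┃             
━━━━━━━━━━━━━━━━━━━━━━━━━━━━━━━━━┛             
                                               


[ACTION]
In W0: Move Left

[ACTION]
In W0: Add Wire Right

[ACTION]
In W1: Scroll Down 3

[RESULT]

━━━━━━━━━━━━━━━━━━━━━━━━━━━┓━━━━━┓             
er                         ┃     ┃             
───────────────────────────┨─────┨             
,4,2024-12-07             ▲┃     ┃             
,5,2024-12-11             ░┃     ┃             
,6,2024-11-03             █┃     ┃             
7,2024-02-22              ░┃   · ┃             
,8,2024-10-14             ░┃     ┃             
,2024-06-11               ░┃     ┃             
,10,2024-07-09            ░┃     ┃             
1,2024-10-11              ▼┃   · ┃             
━━━━━━━━━━━━━━━━━━━━━━━━━━━┛     ┃             
                                 ┃             
                                 ┃             
                                 ┃             
ursor: (0,0)                     ┃             
                                 ┃             
                                 ┃             
━━━━━━━━━━━━━━━━━━━━━━━━━━━━━━━━━┛             
                                               


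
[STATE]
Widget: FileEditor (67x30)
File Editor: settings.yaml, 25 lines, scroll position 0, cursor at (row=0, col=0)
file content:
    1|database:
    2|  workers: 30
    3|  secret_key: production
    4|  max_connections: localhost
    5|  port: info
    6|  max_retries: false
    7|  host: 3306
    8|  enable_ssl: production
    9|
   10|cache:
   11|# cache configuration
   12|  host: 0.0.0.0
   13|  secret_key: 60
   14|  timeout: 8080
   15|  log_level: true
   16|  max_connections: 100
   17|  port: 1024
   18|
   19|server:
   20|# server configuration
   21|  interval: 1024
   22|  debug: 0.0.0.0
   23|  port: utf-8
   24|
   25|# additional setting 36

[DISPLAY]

█atabase:                                                         ▲
  workers: 30                                                     █
  secret_key: production                                          ░
  max_connections: localhost                                      ░
  port: info                                                      ░
  max_retries: false                                              ░
  host: 3306                                                      ░
  enable_ssl: production                                          ░
                                                                  ░
cache:                                                            ░
# cache configuration                                             ░
  host: 0.0.0.0                                                   ░
  secret_key: 60                                                  ░
  timeout: 8080                                                   ░
  log_level: true                                                 ░
  max_connections: 100                                            ░
  port: 1024                                                      ░
                                                                  ░
server:                                                           ░
# server configuration                                            ░
  interval: 1024                                                  ░
  debug: 0.0.0.0                                                  ░
  port: utf-8                                                     ░
                                                                  ░
# additional setting 36                                           ░
                                                                  ░
                                                                  ░
                                                                  ░
                                                                  ░
                                                                  ▼


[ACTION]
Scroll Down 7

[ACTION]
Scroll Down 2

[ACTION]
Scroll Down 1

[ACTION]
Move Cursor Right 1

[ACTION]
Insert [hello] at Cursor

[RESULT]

dhello█tabase:                                                    ▲
  workers: 30                                                     █
  secret_key: production                                          ░
  max_connections: localhost                                      ░
  port: info                                                      ░
  max_retries: false                                              ░
  host: 3306                                                      ░
  enable_ssl: production                                          ░
                                                                  ░
cache:                                                            ░
# cache configuration                                             ░
  host: 0.0.0.0                                                   ░
  secret_key: 60                                                  ░
  timeout: 8080                                                   ░
  log_level: true                                                 ░
  max_connections: 100                                            ░
  port: 1024                                                      ░
                                                                  ░
server:                                                           ░
# server configuration                                            ░
  interval: 1024                                                  ░
  debug: 0.0.0.0                                                  ░
  port: utf-8                                                     ░
                                                                  ░
# additional setting 36                                           ░
                                                                  ░
                                                                  ░
                                                                  ░
                                                                  ░
                                                                  ▼


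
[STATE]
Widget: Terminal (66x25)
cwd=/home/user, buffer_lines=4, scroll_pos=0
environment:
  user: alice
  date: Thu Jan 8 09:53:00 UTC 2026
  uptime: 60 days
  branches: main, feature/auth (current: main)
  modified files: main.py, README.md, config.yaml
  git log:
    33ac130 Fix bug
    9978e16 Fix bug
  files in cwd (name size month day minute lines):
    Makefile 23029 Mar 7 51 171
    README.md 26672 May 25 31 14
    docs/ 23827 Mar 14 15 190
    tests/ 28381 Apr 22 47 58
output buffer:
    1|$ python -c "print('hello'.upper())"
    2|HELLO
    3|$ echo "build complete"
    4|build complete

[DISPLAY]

$ python -c "print('hello'.upper())"                              
HELLO                                                             
$ echo "build complete"                                           
build complete                                                    
$ █                                                               
                                                                  
                                                                  
                                                                  
                                                                  
                                                                  
                                                                  
                                                                  
                                                                  
                                                                  
                                                                  
                                                                  
                                                                  
                                                                  
                                                                  
                                                                  
                                                                  
                                                                  
                                                                  
                                                                  
                                                                  


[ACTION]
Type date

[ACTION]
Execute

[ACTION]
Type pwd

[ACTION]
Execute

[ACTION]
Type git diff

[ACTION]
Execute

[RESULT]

$ python -c "print('hello'.upper())"                              
HELLO                                                             
$ echo "build complete"                                           
build complete                                                    
$ date                                                            
Thu Jan 8 09:53:00 UTC 2026                                       
$ pwd                                                             
/home/user                                                        
$ git diff                                                        
diff --git a/main.py b/main.py                                    
--- a/main.py                                                     
+++ b/main.py                                                     
@@ -1,3 +1,4 @@                                                   
+# updated                                                        
 import sys                                                       
$ █                                                               
                                                                  
                                                                  
                                                                  
                                                                  
                                                                  
                                                                  
                                                                  
                                                                  
                                                                  


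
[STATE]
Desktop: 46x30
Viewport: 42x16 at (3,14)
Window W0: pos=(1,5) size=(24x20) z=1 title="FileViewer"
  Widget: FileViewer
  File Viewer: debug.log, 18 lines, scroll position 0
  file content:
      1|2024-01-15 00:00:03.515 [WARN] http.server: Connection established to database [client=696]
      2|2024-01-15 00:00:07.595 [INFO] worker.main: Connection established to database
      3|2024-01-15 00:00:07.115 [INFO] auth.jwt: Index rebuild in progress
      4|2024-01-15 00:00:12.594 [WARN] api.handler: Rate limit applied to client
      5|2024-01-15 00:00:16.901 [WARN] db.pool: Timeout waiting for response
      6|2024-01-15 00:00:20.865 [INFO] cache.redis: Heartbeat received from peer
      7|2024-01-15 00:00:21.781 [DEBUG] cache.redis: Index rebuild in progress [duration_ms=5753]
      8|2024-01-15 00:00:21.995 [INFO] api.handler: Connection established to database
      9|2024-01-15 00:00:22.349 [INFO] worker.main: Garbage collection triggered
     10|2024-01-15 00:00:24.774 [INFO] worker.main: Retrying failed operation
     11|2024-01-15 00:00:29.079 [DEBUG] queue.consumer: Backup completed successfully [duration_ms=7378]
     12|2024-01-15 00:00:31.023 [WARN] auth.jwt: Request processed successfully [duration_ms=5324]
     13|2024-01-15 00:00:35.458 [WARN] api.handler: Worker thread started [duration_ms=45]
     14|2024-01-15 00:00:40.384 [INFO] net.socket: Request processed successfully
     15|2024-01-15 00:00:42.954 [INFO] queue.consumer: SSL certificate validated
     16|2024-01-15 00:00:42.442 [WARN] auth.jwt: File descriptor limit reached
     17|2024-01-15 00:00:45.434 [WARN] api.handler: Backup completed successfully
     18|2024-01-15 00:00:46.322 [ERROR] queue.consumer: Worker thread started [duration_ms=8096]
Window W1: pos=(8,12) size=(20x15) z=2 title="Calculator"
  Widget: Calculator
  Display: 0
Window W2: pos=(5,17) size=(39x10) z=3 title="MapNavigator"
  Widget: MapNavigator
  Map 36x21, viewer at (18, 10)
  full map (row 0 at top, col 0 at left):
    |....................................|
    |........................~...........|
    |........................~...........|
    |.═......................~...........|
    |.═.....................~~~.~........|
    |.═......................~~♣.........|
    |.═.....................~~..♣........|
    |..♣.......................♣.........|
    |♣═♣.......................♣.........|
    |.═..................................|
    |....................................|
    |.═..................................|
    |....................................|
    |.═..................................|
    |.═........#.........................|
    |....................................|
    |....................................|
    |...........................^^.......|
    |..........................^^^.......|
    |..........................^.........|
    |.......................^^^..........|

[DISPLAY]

024-0┠──────────────────┨                 
024-0┃                 0┃                 
024-0┃┌───┬───┬───┬───┐ ┃                 
02┏━━━━━━━━━━━━━━━━━━━━━━━━━━━━━━━━━━━━━┓ 
02┃ MapNavigator                        ┃ 
02┠─────────────────────────────────────┨ 
02┃..♣.......................♣......... ┃ 
02┃♣═♣.......................♣......... ┃ 
02┃.═.................................. ┃ 
02┃..................@................. ┃ 
━━┃.═.................................. ┃ 
  ┃.................................... ┃ 
  ┗━━━━━━━━━━━━━━━━━━━━━━━━━━━━━━━━━━━━━┛ 
                                          
                                          
                                          


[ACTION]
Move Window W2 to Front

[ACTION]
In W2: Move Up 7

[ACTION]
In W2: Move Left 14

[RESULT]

024-0┠──────────────────┨                 
024-0┃                 0┃                 
024-0┃┌───┬───┬───┬───┐ ┃                 
02┏━━━━━━━━━━━━━━━━━━━━━━━━━━━━━━━━━━━━━┓ 
02┃ MapNavigator                        ┃ 
02┠─────────────────────────────────────┨ 
02┃              .......................┃ 
02┃              .......................┃ 
02┃              .......................┃ 
02┃              .═..@..................┃ 
━━┃              .═.....................┃ 
  ┃              .═.....................┃ 
  ┗━━━━━━━━━━━━━━━━━━━━━━━━━━━━━━━━━━━━━┛ 
                                          
                                          
                                          


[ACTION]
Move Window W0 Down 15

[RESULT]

024-0┠──────────────────┨                 
024-0┃                 0┃                 
024-0┃┌───┬───┬───┬───┐ ┃                 
02┏━━━━━━━━━━━━━━━━━━━━━━━━━━━━━━━━━━━━━┓ 
02┃ MapNavigator                        ┃ 
02┠─────────────────────────────────────┨ 
02┃              .......................┃ 
02┃              .......................┃ 
02┃              .......................┃ 
02┃              .═..@..................┃ 
02┃              .═.....................┃ 
02┃              .═.....................┃ 
02┗━━━━━━━━━━━━━━━━━━━━━━━━━━━━━━━━━━━━━┛ 
024-01-15 00:00:42.9░┃                    
024-01-15 00:00:42.4▼┃                    
━━━━━━━━━━━━━━━━━━━━━┛                    


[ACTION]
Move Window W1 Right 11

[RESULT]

024-01-15 00:00:┠──────────────────┨      
024-01-15 00:00:┃                 0┃      
024-01-15 00:00:┃┌───┬───┬───┬───┐ ┃      
02┏━━━━━━━━━━━━━━━━━━━━━━━━━━━━━━━━━━━━━┓ 
02┃ MapNavigator                        ┃ 
02┠─────────────────────────────────────┨ 
02┃              .......................┃ 
02┃              .......................┃ 
02┃              .......................┃ 
02┃              .═..@..................┃ 
02┃              .═.....................┃ 
02┃              .═.....................┃ 
02┗━━━━━━━━━━━━━━━━━━━━━━━━━━━━━━━━━━━━━┛ 
024-01-15 00:00:42.9░┃                    
024-01-15 00:00:42.4▼┃                    
━━━━━━━━━━━━━━━━━━━━━┛                    


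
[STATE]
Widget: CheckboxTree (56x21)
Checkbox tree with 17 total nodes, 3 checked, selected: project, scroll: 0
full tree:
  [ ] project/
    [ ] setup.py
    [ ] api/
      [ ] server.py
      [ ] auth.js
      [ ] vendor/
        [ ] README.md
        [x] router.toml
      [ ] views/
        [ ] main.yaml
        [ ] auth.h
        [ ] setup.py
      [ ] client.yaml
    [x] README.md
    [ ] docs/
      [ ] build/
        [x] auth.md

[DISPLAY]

>[-] project/                                           
   [ ] setup.py                                         
   [-] api/                                             
     [ ] server.py                                      
     [ ] auth.js                                        
     [-] vendor/                                        
       [ ] README.md                                    
       [x] router.toml                                  
     [ ] views/                                         
       [ ] main.yaml                                    
       [ ] auth.h                                       
       [ ] setup.py                                     
     [ ] client.yaml                                    
   [x] README.md                                        
   [x] docs/                                            
     [x] build/                                         
       [x] auth.md                                      
                                                        
                                                        
                                                        
                                                        


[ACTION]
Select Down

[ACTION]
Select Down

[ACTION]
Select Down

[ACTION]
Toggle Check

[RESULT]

 [-] project/                                           
   [ ] setup.py                                         
   [-] api/                                             
>    [x] server.py                                      
     [ ] auth.js                                        
     [-] vendor/                                        
       [ ] README.md                                    
       [x] router.toml                                  
     [ ] views/                                         
       [ ] main.yaml                                    
       [ ] auth.h                                       
       [ ] setup.py                                     
     [ ] client.yaml                                    
   [x] README.md                                        
   [x] docs/                                            
     [x] build/                                         
       [x] auth.md                                      
                                                        
                                                        
                                                        
                                                        


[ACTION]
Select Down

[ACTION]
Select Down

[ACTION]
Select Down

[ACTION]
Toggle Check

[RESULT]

 [-] project/                                           
   [ ] setup.py                                         
   [-] api/                                             
     [x] server.py                                      
     [ ] auth.js                                        
     [x] vendor/                                        
>      [x] README.md                                    
       [x] router.toml                                  
     [ ] views/                                         
       [ ] main.yaml                                    
       [ ] auth.h                                       
       [ ] setup.py                                     
     [ ] client.yaml                                    
   [x] README.md                                        
   [x] docs/                                            
     [x] build/                                         
       [x] auth.md                                      
                                                        
                                                        
                                                        
                                                        
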